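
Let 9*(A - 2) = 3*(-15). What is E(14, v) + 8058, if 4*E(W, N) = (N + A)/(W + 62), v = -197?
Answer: 306179/38 ≈ 8057.3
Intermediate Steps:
A = -3 (A = 2 + (3*(-15))/9 = 2 + (⅑)*(-45) = 2 - 5 = -3)
E(W, N) = (-3 + N)/(4*(62 + W)) (E(W, N) = ((N - 3)/(W + 62))/4 = ((-3 + N)/(62 + W))/4 = (-3 + N)/(4*(62 + W)))
E(14, v) + 8058 = (-3 - 197)/(4*(62 + 14)) + 8058 = (¼)*(-200)/76 + 8058 = (¼)*(1/76)*(-200) + 8058 = -25/38 + 8058 = 306179/38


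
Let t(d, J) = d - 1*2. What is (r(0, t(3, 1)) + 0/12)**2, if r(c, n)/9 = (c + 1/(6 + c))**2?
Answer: 1/16 ≈ 0.062500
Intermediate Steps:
t(d, J) = -2 + d (t(d, J) = d - 2 = -2 + d)
r(c, n) = 9*(c + 1/(6 + c))**2
(r(0, t(3, 1)) + 0/12)**2 = (9*(1 + 0**2 + 6*0)**2/(6 + 0)**2 + 0/12)**2 = (9*(1 + 0 + 0)**2/6**2 + 0*(1/12))**2 = (9*(1/36)*1**2 + 0)**2 = (9*(1/36)*1 + 0)**2 = (1/4 + 0)**2 = (1/4)**2 = 1/16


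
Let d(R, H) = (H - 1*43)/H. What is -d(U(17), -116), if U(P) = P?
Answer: -159/116 ≈ -1.3707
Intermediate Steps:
d(R, H) = (-43 + H)/H (d(R, H) = (H - 43)/H = (-43 + H)/H)
-d(U(17), -116) = -(-43 - 116)/(-116) = -(-1)*(-159)/116 = -1*159/116 = -159/116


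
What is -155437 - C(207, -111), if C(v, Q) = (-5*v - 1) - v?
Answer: -154194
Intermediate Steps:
C(v, Q) = -1 - 6*v (C(v, Q) = (-1 - 5*v) - v = -1 - 6*v)
-155437 - C(207, -111) = -155437 - (-1 - 6*207) = -155437 - (-1 - 1242) = -155437 - 1*(-1243) = -155437 + 1243 = -154194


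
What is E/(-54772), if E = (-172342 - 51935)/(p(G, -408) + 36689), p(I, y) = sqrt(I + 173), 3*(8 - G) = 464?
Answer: 24685496559/221182924056848 - 224277*sqrt(237)/221182924056848 ≈ 0.00011159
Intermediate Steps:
G = -440/3 (G = 8 - 1/3*464 = 8 - 464/3 = -440/3 ≈ -146.67)
p(I, y) = sqrt(173 + I)
E = -224277/(36689 + sqrt(237)/3) (E = (-172342 - 51935)/(sqrt(173 - 440/3) + 36689) = -224277/(sqrt(79/3) + 36689) = -224277/(sqrt(237)/3 + 36689) = -224277/(36689 + sqrt(237)/3) ≈ -6.1121)
E/(-54772) = (-24685496559/4038248084 + 224277*sqrt(237)/4038248084)/(-54772) = (-24685496559/4038248084 + 224277*sqrt(237)/4038248084)*(-1/54772) = 24685496559/221182924056848 - 224277*sqrt(237)/221182924056848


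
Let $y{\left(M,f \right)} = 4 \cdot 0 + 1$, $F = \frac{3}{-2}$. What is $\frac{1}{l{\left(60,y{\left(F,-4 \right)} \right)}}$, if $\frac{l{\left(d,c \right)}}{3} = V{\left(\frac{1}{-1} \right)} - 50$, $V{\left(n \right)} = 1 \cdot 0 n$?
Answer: $- \frac{1}{150} \approx -0.0066667$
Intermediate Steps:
$F = - \frac{3}{2}$ ($F = 3 \left(- \frac{1}{2}\right) = - \frac{3}{2} \approx -1.5$)
$V{\left(n \right)} = 0$ ($V{\left(n \right)} = 0 n = 0$)
$y{\left(M,f \right)} = 1$ ($y{\left(M,f \right)} = 0 + 1 = 1$)
$l{\left(d,c \right)} = -150$ ($l{\left(d,c \right)} = 3 \left(0 - 50\right) = 3 \left(-50\right) = -150$)
$\frac{1}{l{\left(60,y{\left(F,-4 \right)} \right)}} = \frac{1}{-150} = - \frac{1}{150}$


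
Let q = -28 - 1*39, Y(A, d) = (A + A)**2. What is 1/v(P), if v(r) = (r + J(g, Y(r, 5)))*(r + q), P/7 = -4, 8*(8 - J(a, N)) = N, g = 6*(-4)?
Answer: 1/39140 ≈ 2.5549e-5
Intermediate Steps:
Y(A, d) = 4*A**2 (Y(A, d) = (2*A)**2 = 4*A**2)
q = -67 (q = -28 - 39 = -67)
g = -24
J(a, N) = 8 - N/8
P = -28 (P = 7*(-4) = -28)
v(r) = (-67 + r)*(8 + r - r**2/2) (v(r) = (r + (8 - r**2/2))*(r - 67) = (r + (8 - r**2/2))*(-67 + r) = (8 + r - r**2/2)*(-67 + r) = (-67 + r)*(8 + r - r**2/2))
1/v(P) = 1/(-536 - 59*(-28) - 1/2*(-28)**3 + (69/2)*(-28)**2) = 1/(-536 + 1652 - 1/2*(-21952) + (69/2)*784) = 1/(-536 + 1652 + 10976 + 27048) = 1/39140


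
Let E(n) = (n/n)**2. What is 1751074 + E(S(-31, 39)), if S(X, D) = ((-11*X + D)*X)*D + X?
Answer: 1751075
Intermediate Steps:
S(X, D) = X + D*X*(D - 11*X) (S(X, D) = ((D - 11*X)*X)*D + X = (X*(D - 11*X))*D + X = D*X*(D - 11*X) + X = X + D*X*(D - 11*X))
E(n) = 1 (E(n) = 1**2 = 1)
1751074 + E(S(-31, 39)) = 1751074 + 1 = 1751075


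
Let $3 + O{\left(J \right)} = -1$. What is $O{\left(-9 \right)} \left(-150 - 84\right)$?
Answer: $936$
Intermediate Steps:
$O{\left(J \right)} = -4$ ($O{\left(J \right)} = -3 - 1 = -4$)
$O{\left(-9 \right)} \left(-150 - 84\right) = - 4 \left(-150 - 84\right) = \left(-4\right) \left(-234\right) = 936$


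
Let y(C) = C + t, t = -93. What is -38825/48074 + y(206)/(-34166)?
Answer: -332981828/410624071 ≈ -0.81092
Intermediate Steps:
y(C) = -93 + C (y(C) = C - 93 = -93 + C)
-38825/48074 + y(206)/(-34166) = -38825/48074 + (-93 + 206)/(-34166) = -38825*1/48074 + 113*(-1/34166) = -38825/48074 - 113/34166 = -332981828/410624071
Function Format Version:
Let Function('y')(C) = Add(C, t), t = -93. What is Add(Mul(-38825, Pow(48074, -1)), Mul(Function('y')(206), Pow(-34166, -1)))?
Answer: Rational(-332981828, 410624071) ≈ -0.81092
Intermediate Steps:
Function('y')(C) = Add(-93, C) (Function('y')(C) = Add(C, -93) = Add(-93, C))
Add(Mul(-38825, Pow(48074, -1)), Mul(Function('y')(206), Pow(-34166, -1))) = Add(Mul(-38825, Pow(48074, -1)), Mul(Add(-93, 206), Pow(-34166, -1))) = Add(Mul(-38825, Rational(1, 48074)), Mul(113, Rational(-1, 34166))) = Add(Rational(-38825, 48074), Rational(-113, 34166)) = Rational(-332981828, 410624071)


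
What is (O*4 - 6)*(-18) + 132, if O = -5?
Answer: 600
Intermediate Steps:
(O*4 - 6)*(-18) + 132 = (-5*4 - 6)*(-18) + 132 = (-20 - 6)*(-18) + 132 = -26*(-18) + 132 = 468 + 132 = 600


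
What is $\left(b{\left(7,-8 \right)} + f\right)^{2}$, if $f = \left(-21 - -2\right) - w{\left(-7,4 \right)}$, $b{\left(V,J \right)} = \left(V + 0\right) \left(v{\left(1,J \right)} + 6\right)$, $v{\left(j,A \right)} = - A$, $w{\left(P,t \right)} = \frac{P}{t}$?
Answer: $\frac{104329}{16} \approx 6520.6$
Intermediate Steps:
$b{\left(V,J \right)} = V \left(6 - J\right)$ ($b{\left(V,J \right)} = \left(V + 0\right) \left(- J + 6\right) = V \left(6 - J\right)$)
$f = - \frac{69}{4}$ ($f = \left(-21 - -2\right) - - \frac{7}{4} = \left(-21 + 2\right) - \left(-7\right) \frac{1}{4} = -19 - - \frac{7}{4} = -19 + \frac{7}{4} = - \frac{69}{4} \approx -17.25$)
$\left(b{\left(7,-8 \right)} + f\right)^{2} = \left(7 \left(6 - -8\right) - \frac{69}{4}\right)^{2} = \left(7 \left(6 + 8\right) - \frac{69}{4}\right)^{2} = \left(7 \cdot 14 - \frac{69}{4}\right)^{2} = \left(98 - \frac{69}{4}\right)^{2} = \left(\frac{323}{4}\right)^{2} = \frac{104329}{16}$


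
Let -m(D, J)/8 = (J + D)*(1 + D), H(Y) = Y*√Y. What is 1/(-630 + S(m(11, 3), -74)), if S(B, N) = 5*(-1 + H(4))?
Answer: -1/595 ≈ -0.0016807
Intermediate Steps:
H(Y) = Y^(3/2)
m(D, J) = -8*(1 + D)*(D + J) (m(D, J) = -8*(J + D)*(1 + D) = -8*(D + J)*(1 + D) = -8*(1 + D)*(D + J))
S(B, N) = 35 (S(B, N) = 5*(-1 + 4^(3/2)) = 5*(-1 + 8) = 5*7 = 35)
1/(-630 + S(m(11, 3), -74)) = 1/(-630 + 35) = 1/(-595) = -1/595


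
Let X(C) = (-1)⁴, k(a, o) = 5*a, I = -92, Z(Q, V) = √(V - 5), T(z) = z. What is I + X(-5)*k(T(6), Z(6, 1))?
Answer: -62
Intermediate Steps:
Z(Q, V) = √(-5 + V)
X(C) = 1
I + X(-5)*k(T(6), Z(6, 1)) = -92 + 1*(5*6) = -92 + 1*30 = -92 + 30 = -62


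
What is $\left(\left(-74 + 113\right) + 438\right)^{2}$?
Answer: $227529$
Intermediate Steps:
$\left(\left(-74 + 113\right) + 438\right)^{2} = \left(39 + 438\right)^{2} = 477^{2} = 227529$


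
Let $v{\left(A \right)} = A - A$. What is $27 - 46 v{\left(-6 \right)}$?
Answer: $27$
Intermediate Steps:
$v{\left(A \right)} = 0$
$27 - 46 v{\left(-6 \right)} = 27 - 0 = 27 + 0 = 27$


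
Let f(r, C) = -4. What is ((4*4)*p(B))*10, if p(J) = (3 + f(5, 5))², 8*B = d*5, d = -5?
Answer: 160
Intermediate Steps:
B = -25/8 (B = (-5*5)/8 = (⅛)*(-25) = -25/8 ≈ -3.1250)
p(J) = 1 (p(J) = (3 - 4)² = (-1)² = 1)
((4*4)*p(B))*10 = ((4*4)*1)*10 = (16*1)*10 = 16*10 = 160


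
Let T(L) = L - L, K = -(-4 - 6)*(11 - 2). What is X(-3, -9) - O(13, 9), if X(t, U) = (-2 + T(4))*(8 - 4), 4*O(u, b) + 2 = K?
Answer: -30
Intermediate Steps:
K = 90 (K = -(-10)*9 = -1*(-90) = 90)
O(u, b) = 22 (O(u, b) = -½ + (¼)*90 = -½ + 45/2 = 22)
T(L) = 0
X(t, U) = -8 (X(t, U) = (-2 + 0)*(8 - 4) = -2*4 = -8)
X(-3, -9) - O(13, 9) = -8 - 1*22 = -8 - 22 = -30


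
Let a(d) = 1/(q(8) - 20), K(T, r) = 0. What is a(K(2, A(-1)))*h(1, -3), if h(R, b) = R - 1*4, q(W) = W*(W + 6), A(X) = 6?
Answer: -3/92 ≈ -0.032609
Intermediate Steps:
q(W) = W*(6 + W)
h(R, b) = -4 + R (h(R, b) = R - 4 = -4 + R)
a(d) = 1/92 (a(d) = 1/(8*(6 + 8) - 20) = 1/(8*14 - 20) = 1/(112 - 20) = 1/92)
a(K(2, A(-1)))*h(1, -3) = (-4 + 1)/92 = (1/92)*(-3) = -3/92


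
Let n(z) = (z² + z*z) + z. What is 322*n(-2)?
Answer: 1932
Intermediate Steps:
n(z) = z + 2*z² (n(z) = (z² + z²) + z = 2*z² + z = z + 2*z²)
322*n(-2) = 322*(-2*(1 + 2*(-2))) = 322*(-2*(1 - 4)) = 322*(-2*(-3)) = 322*6 = 1932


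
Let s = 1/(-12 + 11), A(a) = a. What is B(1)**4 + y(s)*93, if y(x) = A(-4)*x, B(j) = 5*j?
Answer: 997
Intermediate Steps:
s = -1 (s = 1/(-1) = -1)
y(x) = -4*x
B(1)**4 + y(s)*93 = (5*1)**4 - 4*(-1)*93 = 5**4 + 4*93 = 625 + 372 = 997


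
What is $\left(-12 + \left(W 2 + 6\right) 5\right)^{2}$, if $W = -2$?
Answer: $4$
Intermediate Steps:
$\left(-12 + \left(W 2 + 6\right) 5\right)^{2} = \left(-12 + \left(\left(-2\right) 2 + 6\right) 5\right)^{2} = \left(-12 + \left(-4 + 6\right) 5\right)^{2} = \left(-12 + 2 \cdot 5\right)^{2} = \left(-12 + 10\right)^{2} = \left(-2\right)^{2} = 4$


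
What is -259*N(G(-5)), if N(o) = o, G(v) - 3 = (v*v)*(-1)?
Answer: 5698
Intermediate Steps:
G(v) = 3 - v² (G(v) = 3 + (v*v)*(-1) = 3 + v²*(-1) = 3 - v²)
-259*N(G(-5)) = -259*(3 - 1*(-5)²) = -259*(3 - 1*25) = -259*(3 - 25) = -259*(-22) = 5698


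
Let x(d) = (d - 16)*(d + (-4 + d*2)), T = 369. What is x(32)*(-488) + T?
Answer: -717967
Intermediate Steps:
x(d) = (-16 + d)*(-4 + 3*d) (x(d) = (-16 + d)*(d + (-4 + 2*d)) = (-16 + d)*(-4 + 3*d))
x(32)*(-488) + T = (64 - 52*32 + 3*32²)*(-488) + 369 = (64 - 1664 + 3*1024)*(-488) + 369 = (64 - 1664 + 3072)*(-488) + 369 = 1472*(-488) + 369 = -718336 + 369 = -717967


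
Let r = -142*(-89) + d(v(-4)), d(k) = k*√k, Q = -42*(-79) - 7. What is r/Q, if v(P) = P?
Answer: 12638/3311 - 8*I/3311 ≈ 3.817 - 0.0024162*I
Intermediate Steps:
Q = 3311 (Q = 3318 - 7 = 3311)
d(k) = k^(3/2)
r = 12638 - 8*I (r = -142*(-89) + (-4)^(3/2) = 12638 - 8*I ≈ 12638.0 - 8.0*I)
r/Q = (12638 - 8*I)/3311 = (12638 - 8*I)*(1/3311) = 12638/3311 - 8*I/3311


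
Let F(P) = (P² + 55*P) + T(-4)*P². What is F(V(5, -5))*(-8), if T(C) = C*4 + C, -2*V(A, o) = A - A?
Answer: 0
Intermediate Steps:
V(A, o) = 0 (V(A, o) = -(A - A)/2 = -½*0 = 0)
T(C) = 5*C (T(C) = 4*C + C = 5*C)
F(P) = -19*P² + 55*P (F(P) = (P² + 55*P) + (5*(-4))*P² = (P² + 55*P) - 20*P² = -19*P² + 55*P)
F(V(5, -5))*(-8) = (0*(55 - 19*0))*(-8) = (0*(55 + 0))*(-8) = (0*55)*(-8) = 0*(-8) = 0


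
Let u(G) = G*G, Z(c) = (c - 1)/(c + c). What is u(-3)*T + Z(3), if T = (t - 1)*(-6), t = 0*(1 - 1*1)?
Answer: 163/3 ≈ 54.333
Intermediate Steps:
t = 0 (t = 0*(1 - 1) = 0*0 = 0)
Z(c) = (-1 + c)/(2*c) (Z(c) = (-1 + c)/((2*c)) = (-1 + c)*(1/(2*c)) = (-1 + c)/(2*c))
u(G) = G²
T = 6 (T = (0 - 1)*(-6) = -1*(-6) = 6)
u(-3)*T + Z(3) = (-3)²*6 + (½)*(-1 + 3)/3 = 9*6 + (½)*(⅓)*2 = 54 + ⅓ = 163/3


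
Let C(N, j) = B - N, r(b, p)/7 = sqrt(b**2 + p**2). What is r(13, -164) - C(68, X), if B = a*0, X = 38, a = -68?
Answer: 68 + 7*sqrt(27065) ≈ 1219.6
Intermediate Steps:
B = 0 (B = -68*0 = 0)
r(b, p) = 7*sqrt(b**2 + p**2)
C(N, j) = -N (C(N, j) = 0 - N = -N)
r(13, -164) - C(68, X) = 7*sqrt(13**2 + (-164)**2) - (-1)*68 = 7*sqrt(169 + 26896) - 1*(-68) = 7*sqrt(27065) + 68 = 68 + 7*sqrt(27065)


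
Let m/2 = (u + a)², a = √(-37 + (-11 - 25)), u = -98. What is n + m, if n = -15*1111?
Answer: 2397 - 392*I*√73 ≈ 2397.0 - 3349.3*I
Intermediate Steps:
a = I*√73 (a = √(-37 - 36) = √(-73) = I*√73 ≈ 8.544*I)
n = -16665
m = 2*(-98 + I*√73)² ≈ 19062.0 - 3349.3*I
n + m = -16665 + (19062 - 392*I*√73) = 2397 - 392*I*√73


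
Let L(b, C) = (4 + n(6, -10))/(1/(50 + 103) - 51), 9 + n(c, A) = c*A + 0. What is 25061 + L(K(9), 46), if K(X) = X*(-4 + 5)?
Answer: 195535867/7802 ≈ 25062.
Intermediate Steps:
K(X) = X (K(X) = X*1 = X)
n(c, A) = -9 + A*c (n(c, A) = -9 + (c*A + 0) = -9 + (A*c + 0) = -9 + A*c)
L(b, C) = 9945/7802 (L(b, C) = (4 + (-9 - 10*6))/(1/(50 + 103) - 51) = (4 + (-9 - 60))/(1/153 - 51) = (4 - 69)/(1/153 - 51) = -65/(-7802/153) = -65*(-153/7802) = 9945/7802)
25061 + L(K(9), 46) = 25061 + 9945/7802 = 195535867/7802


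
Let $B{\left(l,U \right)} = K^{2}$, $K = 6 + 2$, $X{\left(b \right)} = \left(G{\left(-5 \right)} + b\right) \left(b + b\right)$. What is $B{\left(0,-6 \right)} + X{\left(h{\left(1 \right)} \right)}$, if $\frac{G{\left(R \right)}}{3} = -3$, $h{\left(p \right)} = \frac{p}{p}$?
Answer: $48$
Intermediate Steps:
$h{\left(p \right)} = 1$
$G{\left(R \right)} = -9$ ($G{\left(R \right)} = 3 \left(-3\right) = -9$)
$X{\left(b \right)} = 2 b \left(-9 + b\right)$ ($X{\left(b \right)} = \left(-9 + b\right) \left(b + b\right) = \left(-9 + b\right) 2 b = 2 b \left(-9 + b\right)$)
$K = 8$
$B{\left(l,U \right)} = 64$ ($B{\left(l,U \right)} = 8^{2} = 64$)
$B{\left(0,-6 \right)} + X{\left(h{\left(1 \right)} \right)} = 64 + 2 \cdot 1 \left(-9 + 1\right) = 64 + 2 \cdot 1 \left(-8\right) = 64 - 16 = 48$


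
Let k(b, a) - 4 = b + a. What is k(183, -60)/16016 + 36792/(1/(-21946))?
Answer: -12931914707585/16016 ≈ -8.0744e+8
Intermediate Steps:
k(b, a) = 4 + a + b (k(b, a) = 4 + (b + a) = 4 + (a + b) = 4 + a + b)
k(183, -60)/16016 + 36792/(1/(-21946)) = (4 - 60 + 183)/16016 + 36792/(1/(-21946)) = 127*(1/16016) + 36792/(-1/21946) = 127/16016 + 36792*(-21946) = 127/16016 - 807437232 = -12931914707585/16016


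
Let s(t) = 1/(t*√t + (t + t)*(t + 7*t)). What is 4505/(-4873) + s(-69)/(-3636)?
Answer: -4991388944317/5399120583945 - I*√69/305798744340 ≈ -0.92448 - 2.7164e-11*I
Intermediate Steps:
s(t) = 1/(t^(3/2) + 16*t²) (s(t) = 1/(t^(3/2) + (2*t)*(8*t)) = 1/(t^(3/2) + 16*t²))
4505/(-4873) + s(-69)/(-3636) = 4505/(-4873) + 1/(((-69)^(3/2) + 16*(-69)²)*(-3636)) = 4505*(-1/4873) - 1/3636/(-69*I*√69 + 16*4761) = -4505/4873 - 1/3636/(-69*I*√69 + 76176) = -4505/4873 - 1/3636/(76176 - 69*I*√69) = -4505/4873 - 1/(3636*(76176 - 69*I*√69))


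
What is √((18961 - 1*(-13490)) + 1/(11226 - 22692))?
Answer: 17*√33474610/546 ≈ 180.14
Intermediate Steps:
√((18961 - 1*(-13490)) + 1/(11226 - 22692)) = √((18961 + 13490) + 1/(-11466)) = √(32451 - 1/11466) = √(372083165/11466) = 17*√33474610/546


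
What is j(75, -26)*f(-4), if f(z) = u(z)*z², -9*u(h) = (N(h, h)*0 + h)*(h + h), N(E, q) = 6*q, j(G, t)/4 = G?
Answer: -51200/3 ≈ -17067.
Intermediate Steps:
j(G, t) = 4*G
u(h) = -2*h²/9 (u(h) = -((6*h)*0 + h)*(h + h)/9 = -(0 + h)*2*h/9 = -h*2*h/9 = -2*h²/9)
f(z) = -2*z⁴/9 (f(z) = (-2*z²/9)*z² = -2*z⁴/9)
j(75, -26)*f(-4) = (4*75)*(-2/9*(-4)⁴) = 300*(-2/9*256) = 300*(-512/9) = -51200/3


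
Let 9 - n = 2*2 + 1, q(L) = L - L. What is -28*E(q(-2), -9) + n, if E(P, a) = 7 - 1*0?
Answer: -192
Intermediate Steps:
q(L) = 0
E(P, a) = 7 (E(P, a) = 7 + 0 = 7)
n = 4 (n = 9 - (2*2 + 1) = 9 - (4 + 1) = 9 - 1*5 = 9 - 5 = 4)
-28*E(q(-2), -9) + n = -28*7 + 4 = -196 + 4 = -192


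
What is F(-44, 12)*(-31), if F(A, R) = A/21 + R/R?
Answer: 713/21 ≈ 33.952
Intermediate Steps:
F(A, R) = 1 + A/21 (F(A, R) = A*(1/21) + 1 = A/21 + 1 = 1 + A/21)
F(-44, 12)*(-31) = (1 + (1/21)*(-44))*(-31) = (1 - 44/21)*(-31) = -23/21*(-31) = 713/21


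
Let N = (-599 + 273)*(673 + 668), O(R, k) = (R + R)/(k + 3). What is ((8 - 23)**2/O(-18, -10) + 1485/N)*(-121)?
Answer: -514237295/97148 ≈ -5293.3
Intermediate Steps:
O(R, k) = 2*R/(3 + k) (O(R, k) = (2*R)/(3 + k) = 2*R/(3 + k))
N = -437166 (N = -326*1341 = -437166)
((8 - 23)**2/O(-18, -10) + 1485/N)*(-121) = ((8 - 23)**2/((2*(-18)/(3 - 10))) + 1485/(-437166))*(-121) = ((-15)**2/((2*(-18)/(-7))) + 1485*(-1/437166))*(-121) = (225/((2*(-18)*(-1/7))) - 165/48574)*(-121) = (225/(36/7) - 165/48574)*(-121) = (225*(7/36) - 165/48574)*(-121) = (175/4 - 165/48574)*(-121) = (4249895/97148)*(-121) = -514237295/97148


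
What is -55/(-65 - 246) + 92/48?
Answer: 7813/3732 ≈ 2.0935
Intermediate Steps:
-55/(-65 - 246) + 92/48 = -55/(-311) + 92*(1/48) = -55*(-1/311) + 23/12 = 55/311 + 23/12 = 7813/3732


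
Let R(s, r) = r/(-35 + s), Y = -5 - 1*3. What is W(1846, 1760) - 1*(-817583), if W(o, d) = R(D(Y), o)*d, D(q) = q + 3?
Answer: 736359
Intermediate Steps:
Y = -8 (Y = -5 - 3 = -8)
D(q) = 3 + q
R(s, r) = r/(-35 + s)
W(o, d) = -d*o/40 (W(o, d) = (o/(-35 + (3 - 8)))*d = (o/(-35 - 5))*d = (o/(-40))*d = (o*(-1/40))*d = (-o/40)*d = -d*o/40)
W(1846, 1760) - 1*(-817583) = -1/40*1760*1846 - 1*(-817583) = -81224 + 817583 = 736359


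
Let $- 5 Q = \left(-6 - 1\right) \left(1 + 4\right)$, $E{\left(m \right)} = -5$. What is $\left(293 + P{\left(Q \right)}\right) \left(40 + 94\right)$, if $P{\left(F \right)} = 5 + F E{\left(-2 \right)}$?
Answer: $35242$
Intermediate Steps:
$Q = 7$ ($Q = - \frac{\left(-6 - 1\right) \left(1 + 4\right)}{5} = - \frac{\left(-7\right) 5}{5} = \left(- \frac{1}{5}\right) \left(-35\right) = 7$)
$P{\left(F \right)} = 5 - 5 F$ ($P{\left(F \right)} = 5 + F \left(-5\right) = 5 - 5 F$)
$\left(293 + P{\left(Q \right)}\right) \left(40 + 94\right) = \left(293 + \left(5 - 35\right)\right) \left(40 + 94\right) = \left(293 + \left(5 - 35\right)\right) 134 = \left(293 - 30\right) 134 = 263 \cdot 134 = 35242$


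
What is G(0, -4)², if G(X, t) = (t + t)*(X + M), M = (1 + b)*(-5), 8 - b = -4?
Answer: 270400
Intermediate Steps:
b = 12 (b = 8 - 1*(-4) = 8 + 4 = 12)
M = -65 (M = (1 + 12)*(-5) = 13*(-5) = -65)
G(X, t) = 2*t*(-65 + X) (G(X, t) = (t + t)*(X - 65) = (2*t)*(-65 + X) = 2*t*(-65 + X))
G(0, -4)² = (2*(-4)*(-65 + 0))² = (2*(-4)*(-65))² = 520² = 270400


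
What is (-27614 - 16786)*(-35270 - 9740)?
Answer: 1998444000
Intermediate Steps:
(-27614 - 16786)*(-35270 - 9740) = -44400*(-45010) = 1998444000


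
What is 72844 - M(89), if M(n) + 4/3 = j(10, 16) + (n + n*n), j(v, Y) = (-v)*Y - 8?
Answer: 195010/3 ≈ 65003.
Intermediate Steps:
j(v, Y) = -8 - Y*v (j(v, Y) = -Y*v - 8 = -8 - Y*v)
M(n) = -508/3 + n + n**2 (M(n) = -4/3 + ((-8 - 1*16*10) + (n + n*n)) = -4/3 + ((-8 - 160) + (n + n**2)) = -4/3 + (-168 + (n + n**2)) = -4/3 + (-168 + n + n**2) = -508/3 + n + n**2)
72844 - M(89) = 72844 - (-508/3 + 89 + 89**2) = 72844 - (-508/3 + 89 + 7921) = 72844 - 1*23522/3 = 72844 - 23522/3 = 195010/3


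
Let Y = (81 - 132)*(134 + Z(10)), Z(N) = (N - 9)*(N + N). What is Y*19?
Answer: -149226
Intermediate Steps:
Z(N) = 2*N*(-9 + N) (Z(N) = (-9 + N)*(2*N) = 2*N*(-9 + N))
Y = -7854 (Y = (81 - 132)*(134 + 2*10*(-9 + 10)) = -51*(134 + 2*10*1) = -51*(134 + 20) = -51*154 = -7854)
Y*19 = -7854*19 = -149226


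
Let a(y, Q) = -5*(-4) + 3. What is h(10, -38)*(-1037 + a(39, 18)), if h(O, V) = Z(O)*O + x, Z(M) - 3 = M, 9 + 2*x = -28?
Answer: -113061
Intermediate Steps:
x = -37/2 (x = -9/2 + (½)*(-28) = -9/2 - 14 = -37/2 ≈ -18.500)
Z(M) = 3 + M
a(y, Q) = 23 (a(y, Q) = 20 + 3 = 23)
h(O, V) = -37/2 + O*(3 + O) (h(O, V) = (3 + O)*O - 37/2 = O*(3 + O) - 37/2 = -37/2 + O*(3 + O))
h(10, -38)*(-1037 + a(39, 18)) = (-37/2 + 10*(3 + 10))*(-1037 + 23) = (-37/2 + 10*13)*(-1014) = (-37/2 + 130)*(-1014) = (223/2)*(-1014) = -113061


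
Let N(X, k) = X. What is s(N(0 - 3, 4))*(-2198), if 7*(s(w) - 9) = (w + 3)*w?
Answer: -19782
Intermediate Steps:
s(w) = 9 + w*(3 + w)/7 (s(w) = 9 + ((w + 3)*w)/7 = 9 + ((3 + w)*w)/7 = 9 + (w*(3 + w))/7 = 9 + w*(3 + w)/7)
s(N(0 - 3, 4))*(-2198) = (9 + (0 - 3)²/7 + 3*(0 - 3)/7)*(-2198) = (9 + (⅐)*(-3)² + (3/7)*(-3))*(-2198) = (9 + (⅐)*9 - 9/7)*(-2198) = (9 + 9/7 - 9/7)*(-2198) = 9*(-2198) = -19782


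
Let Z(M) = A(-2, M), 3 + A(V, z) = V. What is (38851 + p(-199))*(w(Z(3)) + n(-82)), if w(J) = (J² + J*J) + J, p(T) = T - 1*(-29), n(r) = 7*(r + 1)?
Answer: -20191482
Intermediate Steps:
A(V, z) = -3 + V
n(r) = 7 + 7*r (n(r) = 7*(1 + r) = 7 + 7*r)
p(T) = 29 + T (p(T) = T + 29 = 29 + T)
Z(M) = -5 (Z(M) = -3 - 2 = -5)
w(J) = J + 2*J² (w(J) = (J² + J²) + J = 2*J² + J = J + 2*J²)
(38851 + p(-199))*(w(Z(3)) + n(-82)) = (38851 + (29 - 199))*(-5*(1 + 2*(-5)) + (7 + 7*(-82))) = (38851 - 170)*(-5*(1 - 10) + (7 - 574)) = 38681*(-5*(-9) - 567) = 38681*(45 - 567) = 38681*(-522) = -20191482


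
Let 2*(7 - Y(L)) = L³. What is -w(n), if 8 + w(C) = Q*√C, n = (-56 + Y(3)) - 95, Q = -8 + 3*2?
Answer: 8 + 3*I*√70 ≈ 8.0 + 25.1*I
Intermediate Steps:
Y(L) = 7 - L³/2
Q = -2 (Q = -8 + 6 = -2)
n = -315/2 (n = (-56 + (7 - ½*3³)) - 95 = (-56 + (7 - ½*27)) - 95 = (-56 + (7 - 27/2)) - 95 = (-56 - 13/2) - 95 = -125/2 - 95 = -315/2 ≈ -157.50)
w(C) = -8 - 2*√C
-w(n) = -(-8 - 3*I*√70) = 8 + 3*I*√70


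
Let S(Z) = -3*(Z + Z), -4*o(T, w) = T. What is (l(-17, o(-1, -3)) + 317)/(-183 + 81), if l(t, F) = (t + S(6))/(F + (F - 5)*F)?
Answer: -5603/1530 ≈ -3.6621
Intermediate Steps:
o(T, w) = -T/4
S(Z) = -6*Z
l(t, F) = (-36 + t)/(F + F*(-5 + F)) (l(t, F) = (t - 6*6)/(F + (F - 5)*F) = (t - 36)/(F + (-5 + F)*F) = (-36 + t)/(F + F*(-5 + F)))
(l(-17, o(-1, -3)) + 317)/(-183 + 81) = ((-36 - 17)/(((-¼*(-1)))*(-4 - ¼*(-1))) + 317)/(-183 + 81) = (-53/((¼)*(-4 + ¼)) + 317)/(-102) = (4*(-53)/(-15/4) + 317)*(-1/102) = (4*(-4/15)*(-53) + 317)*(-1/102) = (848/15 + 317)*(-1/102) = (5603/15)*(-1/102) = -5603/1530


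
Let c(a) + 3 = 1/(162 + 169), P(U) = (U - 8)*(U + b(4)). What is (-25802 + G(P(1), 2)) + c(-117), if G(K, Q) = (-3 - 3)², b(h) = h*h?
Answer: -8529538/331 ≈ -25769.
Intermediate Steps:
b(h) = h²
P(U) = (-8 + U)*(16 + U) (P(U) = (U - 8)*(U + 4²) = (-8 + U)*(U + 16) = (-8 + U)*(16 + U))
c(a) = -992/331 (c(a) = -3 + 1/(162 + 169) = -3 + 1/331 = -992/331)
G(K, Q) = 36 (G(K, Q) = (-6)² = 36)
(-25802 + G(P(1), 2)) + c(-117) = (-25802 + 36) - 992/331 = -25766 - 992/331 = -8529538/331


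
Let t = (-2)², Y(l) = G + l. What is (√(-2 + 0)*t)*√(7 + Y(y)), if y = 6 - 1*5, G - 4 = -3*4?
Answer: 0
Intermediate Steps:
G = -8 (G = 4 - 3*4 = 4 - 12 = -8)
y = 1 (y = 6 - 5 = 1)
Y(l) = -8 + l
t = 4
(√(-2 + 0)*t)*√(7 + Y(y)) = (√(-2 + 0)*4)*√(7 + (-8 + 1)) = (√(-2)*4)*√(7 - 7) = ((I*√2)*4)*√0 = (4*I*√2)*0 = 0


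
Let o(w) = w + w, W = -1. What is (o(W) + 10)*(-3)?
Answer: -24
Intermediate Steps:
o(w) = 2*w
(o(W) + 10)*(-3) = (2*(-1) + 10)*(-3) = (-2 + 10)*(-3) = 8*(-3) = -24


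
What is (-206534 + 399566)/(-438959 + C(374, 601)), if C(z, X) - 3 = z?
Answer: -32172/73097 ≈ -0.44013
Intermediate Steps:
C(z, X) = 3 + z
(-206534 + 399566)/(-438959 + C(374, 601)) = (-206534 + 399566)/(-438959 + (3 + 374)) = 193032/(-438959 + 377) = 193032/(-438582) = 193032*(-1/438582) = -32172/73097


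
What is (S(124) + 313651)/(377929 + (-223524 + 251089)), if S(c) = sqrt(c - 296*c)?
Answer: 313651/405494 + I*sqrt(9145)/202747 ≈ 0.7735 + 0.00047167*I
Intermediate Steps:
S(c) = sqrt(295)*sqrt(-c) (S(c) = sqrt(-295*c) = sqrt(295)*sqrt(-c))
(S(124) + 313651)/(377929 + (-223524 + 251089)) = (sqrt(295)*sqrt(-1*124) + 313651)/(377929 + (-223524 + 251089)) = (sqrt(295)*sqrt(-124) + 313651)/(377929 + 27565) = (sqrt(295)*(2*I*sqrt(31)) + 313651)/405494 = (2*I*sqrt(9145) + 313651)*(1/405494) = (313651 + 2*I*sqrt(9145))*(1/405494) = 313651/405494 + I*sqrt(9145)/202747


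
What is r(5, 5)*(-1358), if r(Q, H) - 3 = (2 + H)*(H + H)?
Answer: -99134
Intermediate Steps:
r(Q, H) = 3 + 2*H*(2 + H) (r(Q, H) = 3 + (2 + H)*(H + H) = 3 + (2 + H)*(2*H) = 3 + 2*H*(2 + H))
r(5, 5)*(-1358) = (3 + 2*5² + 4*5)*(-1358) = (3 + 2*25 + 20)*(-1358) = (3 + 50 + 20)*(-1358) = 73*(-1358) = -99134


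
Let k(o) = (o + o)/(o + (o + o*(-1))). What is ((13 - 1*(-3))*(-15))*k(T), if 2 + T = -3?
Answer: -480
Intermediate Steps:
T = -5 (T = -2 - 3 = -5)
k(o) = 2 (k(o) = (2*o)/(o + (o - o)) = (2*o)/(o + 0) = (2*o)/o = 2)
((13 - 1*(-3))*(-15))*k(T) = ((13 - 1*(-3))*(-15))*2 = ((13 + 3)*(-15))*2 = (16*(-15))*2 = -240*2 = -480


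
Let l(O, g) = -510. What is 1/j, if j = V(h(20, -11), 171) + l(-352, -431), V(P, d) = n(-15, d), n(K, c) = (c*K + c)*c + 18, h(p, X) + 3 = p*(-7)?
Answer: -1/409866 ≈ -2.4398e-6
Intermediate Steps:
h(p, X) = -3 - 7*p (h(p, X) = -3 + p*(-7) = -3 - 7*p)
n(K, c) = 18 + c*(c + K*c) (n(K, c) = (K*c + c)*c + 18 = (c + K*c)*c + 18 = c*(c + K*c) + 18 = 18 + c*(c + K*c))
V(P, d) = 18 - 14*d**2 (V(P, d) = 18 + d**2 - 15*d**2 = 18 - 14*d**2)
j = -409866 (j = (18 - 14*171**2) - 510 = (18 - 14*29241) - 510 = (18 - 409374) - 510 = -409356 - 510 = -409866)
1/j = 1/(-409866) = -1/409866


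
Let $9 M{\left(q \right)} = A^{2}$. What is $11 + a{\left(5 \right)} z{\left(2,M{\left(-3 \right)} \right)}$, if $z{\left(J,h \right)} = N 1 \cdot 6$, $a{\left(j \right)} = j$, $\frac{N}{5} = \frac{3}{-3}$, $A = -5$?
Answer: $-139$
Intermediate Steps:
$N = -5$ ($N = 5 \frac{3}{-3} = 5 \cdot 3 \left(- \frac{1}{3}\right) = 5 \left(-1\right) = -5$)
$M{\left(q \right)} = \frac{25}{9}$ ($M{\left(q \right)} = \frac{\left(-5\right)^{2}}{9} = \frac{1}{9} \cdot 25 = \frac{25}{9}$)
$z{\left(J,h \right)} = -30$ ($z{\left(J,h \right)} = \left(-5\right) 1 \cdot 6 = \left(-5\right) 6 = -30$)
$11 + a{\left(5 \right)} z{\left(2,M{\left(-3 \right)} \right)} = 11 + 5 \left(-30\right) = 11 - 150 = -139$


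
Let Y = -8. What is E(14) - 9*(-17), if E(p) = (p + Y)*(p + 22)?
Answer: 369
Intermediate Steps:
E(p) = (-8 + p)*(22 + p) (E(p) = (p - 8)*(p + 22) = (-8 + p)*(22 + p))
E(14) - 9*(-17) = (-176 + 14² + 14*14) - 9*(-17) = (-176 + 196 + 196) + 153 = 216 + 153 = 369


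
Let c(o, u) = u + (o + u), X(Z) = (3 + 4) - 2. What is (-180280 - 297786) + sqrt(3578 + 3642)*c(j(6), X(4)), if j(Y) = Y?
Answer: -478066 + 608*sqrt(5) ≈ -4.7671e+5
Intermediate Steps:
X(Z) = 5 (X(Z) = 7 - 2 = 5)
c(o, u) = o + 2*u
(-180280 - 297786) + sqrt(3578 + 3642)*c(j(6), X(4)) = (-180280 - 297786) + sqrt(3578 + 3642)*(6 + 2*5) = -478066 + sqrt(7220)*(6 + 10) = -478066 + (38*sqrt(5))*16 = -478066 + 608*sqrt(5)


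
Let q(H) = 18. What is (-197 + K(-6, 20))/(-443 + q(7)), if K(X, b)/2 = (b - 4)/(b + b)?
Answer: 981/2125 ≈ 0.46165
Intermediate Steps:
K(X, b) = (-4 + b)/b (K(X, b) = 2*((b - 4)/(b + b)) = 2*((-4 + b)/((2*b))) = 2*((-4 + b)*(1/(2*b))) = 2*((-4 + b)/(2*b)) = (-4 + b)/b)
(-197 + K(-6, 20))/(-443 + q(7)) = (-197 + (-4 + 20)/20)/(-443 + 18) = (-197 + (1/20)*16)/(-425) = (-197 + ⅘)*(-1/425) = -981/5*(-1/425) = 981/2125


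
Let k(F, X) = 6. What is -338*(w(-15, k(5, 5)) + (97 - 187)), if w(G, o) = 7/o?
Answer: 90077/3 ≈ 30026.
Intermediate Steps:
-338*(w(-15, k(5, 5)) + (97 - 187)) = -338*(7/6 + (97 - 187)) = -338*(7*(⅙) - 90) = -338*(7/6 - 90) = -338*(-533/6) = 90077/3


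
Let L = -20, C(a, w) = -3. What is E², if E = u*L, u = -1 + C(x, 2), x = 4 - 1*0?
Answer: 6400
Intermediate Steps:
x = 4 (x = 4 + 0 = 4)
u = -4 (u = -1 - 3 = -4)
E = 80 (E = -4*(-20) = 80)
E² = 80² = 6400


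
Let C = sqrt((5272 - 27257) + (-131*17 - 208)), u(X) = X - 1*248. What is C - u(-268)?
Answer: 516 + 2*I*sqrt(6105) ≈ 516.0 + 156.27*I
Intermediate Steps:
u(X) = -248 + X (u(X) = X - 248 = -248 + X)
C = 2*I*sqrt(6105) (C = sqrt(-21985 + (-2227 - 208)) = sqrt(-21985 - 2435) = sqrt(-24420) = 2*I*sqrt(6105) ≈ 156.27*I)
C - u(-268) = 2*I*sqrt(6105) - (-248 - 268) = 2*I*sqrt(6105) - 1*(-516) = 2*I*sqrt(6105) + 516 = 516 + 2*I*sqrt(6105)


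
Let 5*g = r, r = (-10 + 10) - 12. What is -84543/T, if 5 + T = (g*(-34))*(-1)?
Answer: 422715/433 ≈ 976.25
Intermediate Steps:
r = -12 (r = 0 - 12 = -12)
g = -12/5 (g = (⅕)*(-12) = -12/5 ≈ -2.4000)
T = -433/5 (T = -5 - 12/5*(-34)*(-1) = -5 + (408/5)*(-1) = -5 - 408/5 = -433/5 ≈ -86.600)
-84543/T = -84543/(-433/5) = -84543*(-5/433) = 422715/433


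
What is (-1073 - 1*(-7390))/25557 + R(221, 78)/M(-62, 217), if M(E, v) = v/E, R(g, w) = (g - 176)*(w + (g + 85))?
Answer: -126172243/25557 ≈ -4936.9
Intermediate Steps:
R(g, w) = (-176 + g)*(85 + g + w) (R(g, w) = (-176 + g)*(w + (85 + g)) = (-176 + g)*(85 + g + w))
(-1073 - 1*(-7390))/25557 + R(221, 78)/M(-62, 217) = (-1073 - 1*(-7390))/25557 + (-14960 + 221**2 - 176*78 - 91*221 + 221*78)/((217/(-62))) = (-1073 + 7390)*(1/25557) + (-14960 + 48841 - 13728 - 20111 + 17238)/((217*(-1/62))) = 6317*(1/25557) + 17280/(-7/2) = 6317/25557 + 17280*(-2/7) = 6317/25557 - 34560/7 = -126172243/25557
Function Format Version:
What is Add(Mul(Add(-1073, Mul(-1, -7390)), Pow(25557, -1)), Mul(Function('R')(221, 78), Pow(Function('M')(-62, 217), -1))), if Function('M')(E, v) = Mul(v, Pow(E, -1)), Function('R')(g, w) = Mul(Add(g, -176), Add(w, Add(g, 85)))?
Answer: Rational(-126172243, 25557) ≈ -4936.9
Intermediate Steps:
Function('R')(g, w) = Mul(Add(-176, g), Add(85, g, w)) (Function('R')(g, w) = Mul(Add(-176, g), Add(w, Add(85, g))) = Mul(Add(-176, g), Add(85, g, w)))
Add(Mul(Add(-1073, Mul(-1, -7390)), Pow(25557, -1)), Mul(Function('R')(221, 78), Pow(Function('M')(-62, 217), -1))) = Add(Mul(Add(-1073, Mul(-1, -7390)), Pow(25557, -1)), Mul(Add(-14960, Pow(221, 2), Mul(-176, 78), Mul(-91, 221), Mul(221, 78)), Pow(Mul(217, Pow(-62, -1)), -1))) = Add(Mul(Add(-1073, 7390), Rational(1, 25557)), Mul(Add(-14960, 48841, -13728, -20111, 17238), Pow(Mul(217, Rational(-1, 62)), -1))) = Add(Mul(6317, Rational(1, 25557)), Mul(17280, Pow(Rational(-7, 2), -1))) = Add(Rational(6317, 25557), Mul(17280, Rational(-2, 7))) = Add(Rational(6317, 25557), Rational(-34560, 7)) = Rational(-126172243, 25557)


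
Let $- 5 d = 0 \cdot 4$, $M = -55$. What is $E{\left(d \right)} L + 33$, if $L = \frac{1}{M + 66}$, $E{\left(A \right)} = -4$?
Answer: $\frac{359}{11} \approx 32.636$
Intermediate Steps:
$d = 0$ ($d = - \frac{0 \cdot 4}{5} = \left(- \frac{1}{5}\right) 0 = 0$)
$L = \frac{1}{11}$ ($L = \frac{1}{-55 + 66} = \frac{1}{11} \approx 0.090909$)
$E{\left(d \right)} L + 33 = \left(-4\right) \frac{1}{11} + 33 = - \frac{4}{11} + 33 = \frac{359}{11}$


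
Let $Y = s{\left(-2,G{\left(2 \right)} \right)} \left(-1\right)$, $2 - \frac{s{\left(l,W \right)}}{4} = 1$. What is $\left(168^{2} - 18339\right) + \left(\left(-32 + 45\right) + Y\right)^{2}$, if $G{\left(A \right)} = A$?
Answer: $9966$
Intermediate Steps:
$s{\left(l,W \right)} = 4$ ($s{\left(l,W \right)} = 8 - 4 = 4$)
$Y = -4$ ($Y = 4 \left(-1\right) = -4$)
$\left(168^{2} - 18339\right) + \left(\left(-32 + 45\right) + Y\right)^{2} = \left(168^{2} - 18339\right) + \left(\left(-32 + 45\right) - 4\right)^{2} = \left(28224 - 18339\right) + \left(13 - 4\right)^{2} = 9885 + 9^{2} = 9885 + 81 = 9966$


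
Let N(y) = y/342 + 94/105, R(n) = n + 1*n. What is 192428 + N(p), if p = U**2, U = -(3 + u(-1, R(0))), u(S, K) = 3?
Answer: 383895856/1995 ≈ 1.9243e+5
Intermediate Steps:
R(n) = 2*n (R(n) = n + n = 2*n)
U = -6 (U = -(3 + 3) = -1*6 = -6)
p = 36 (p = (-6)**2 = 36)
N(y) = 94/105 + y/342 (N(y) = y*(1/342) + 94*(1/105) = y/342 + 94/105 = 94/105 + y/342)
192428 + N(p) = 192428 + (94/105 + (1/342)*36) = 192428 + (94/105 + 2/19) = 192428 + 1996/1995 = 383895856/1995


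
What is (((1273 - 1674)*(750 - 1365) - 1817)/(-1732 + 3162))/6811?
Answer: 122399/4869865 ≈ 0.025134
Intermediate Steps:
(((1273 - 1674)*(750 - 1365) - 1817)/(-1732 + 3162))/6811 = ((-401*(-615) - 1817)/1430)*(1/6811) = ((246615 - 1817)*(1/1430))*(1/6811) = (244798*(1/1430))*(1/6811) = (122399/715)*(1/6811) = 122399/4869865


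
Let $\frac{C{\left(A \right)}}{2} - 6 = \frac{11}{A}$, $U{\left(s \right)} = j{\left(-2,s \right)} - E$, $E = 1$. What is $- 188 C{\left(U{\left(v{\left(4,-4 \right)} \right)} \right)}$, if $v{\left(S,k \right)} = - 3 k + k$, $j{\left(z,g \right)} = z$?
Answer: $- \frac{2632}{3} \approx -877.33$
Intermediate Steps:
$v{\left(S,k \right)} = - 2 k$
$U{\left(s \right)} = -3$ ($U{\left(s \right)} = -2 - 1 = -3$)
$C{\left(A \right)} = 12 + \frac{22}{A}$ ($C{\left(A \right)} = 12 + 2 \frac{11}{A} = 12 + \frac{22}{A}$)
$- 188 C{\left(U{\left(v{\left(4,-4 \right)} \right)} \right)} = - 188 \left(12 + \frac{22}{-3}\right) = - 188 \left(12 + 22 \left(- \frac{1}{3}\right)\right) = - 188 \left(12 - \frac{22}{3}\right) = \left(-188\right) \frac{14}{3} = - \frac{2632}{3}$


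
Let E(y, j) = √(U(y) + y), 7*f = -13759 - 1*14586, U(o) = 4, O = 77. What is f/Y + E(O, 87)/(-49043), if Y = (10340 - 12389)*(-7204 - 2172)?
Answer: -2600443547/6595301070624 ≈ -0.00039429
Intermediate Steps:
f = -28345/7 (f = (-13759 - 1*14586)/7 = (-13759 - 14586)/7 = (⅐)*(-28345) = -28345/7 ≈ -4049.3)
E(y, j) = √(4 + y)
Y = 19211424 (Y = -2049*(-9376) = 19211424)
f/Y + E(O, 87)/(-49043) = -28345/7/19211424 + √(4 + 77)/(-49043) = -28345/7*1/19211424 + √81*(-1/49043) = -28345/134479968 + 9*(-1/49043) = -28345/134479968 - 9/49043 = -2600443547/6595301070624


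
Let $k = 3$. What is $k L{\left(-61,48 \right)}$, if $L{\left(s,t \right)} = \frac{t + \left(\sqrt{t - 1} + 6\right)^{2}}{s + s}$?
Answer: $- \frac{393}{122} - \frac{18 \sqrt{47}}{61} \approx -5.2443$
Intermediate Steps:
$L{\left(s,t \right)} = \frac{t + \left(6 + \sqrt{-1 + t}\right)^{2}}{2 s}$ ($L{\left(s,t \right)} = \frac{t + \left(\sqrt{-1 + t} + 6\right)^{2}}{2 s} = \left(t + \left(6 + \sqrt{-1 + t}\right)^{2}\right) \frac{1}{2 s} = \frac{t + \left(6 + \sqrt{-1 + t}\right)^{2}}{2 s}$)
$k L{\left(-61,48 \right)} = 3 \frac{48 + \left(6 + \sqrt{-1 + 48}\right)^{2}}{2 \left(-61\right)} = 3 \cdot \frac{1}{2} \left(- \frac{1}{61}\right) \left(48 + \left(6 + \sqrt{47}\right)^{2}\right) = 3 \left(- \frac{24}{61} - \frac{\left(6 + \sqrt{47}\right)^{2}}{122}\right) = - \frac{72}{61} - \frac{3 \left(6 + \sqrt{47}\right)^{2}}{122}$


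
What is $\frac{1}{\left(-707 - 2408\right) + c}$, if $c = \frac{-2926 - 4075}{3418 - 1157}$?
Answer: $- \frac{2261}{7050016} \approx -0.00032071$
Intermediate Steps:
$c = - \frac{7001}{2261} \approx -3.0964$
$\frac{1}{\left(-707 - 2408\right) + c} = \frac{1}{\left(-707 - 2408\right) - \frac{7001}{2261}} = \frac{1}{-3115 - \frac{7001}{2261}} = \frac{1}{- \frac{7050016}{2261}} = - \frac{2261}{7050016}$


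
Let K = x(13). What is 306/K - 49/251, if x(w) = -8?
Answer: -38599/1004 ≈ -38.445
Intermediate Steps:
K = -8
306/K - 49/251 = 306/(-8) - 49/251 = 306*(-⅛) - 49*1/251 = -153/4 - 49/251 = -38599/1004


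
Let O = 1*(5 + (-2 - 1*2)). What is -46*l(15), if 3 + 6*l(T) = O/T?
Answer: 1012/45 ≈ 22.489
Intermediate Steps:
O = 1 (O = 1*(5 + (-2 - 2)) = 1*(5 - 4) = 1*1 = 1)
l(T) = -½ + 1/(6*T) (l(T) = -½ + (1/T)/6 = -½ + 1/(6*T))
-46*l(15) = -23*(1 - 3*15)/(3*15) = -23*(1 - 45)/(3*15) = -23*(-44)/(3*15) = -46*(-22/45) = 1012/45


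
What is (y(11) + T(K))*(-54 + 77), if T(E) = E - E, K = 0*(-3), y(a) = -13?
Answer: -299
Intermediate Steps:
K = 0
T(E) = 0
(y(11) + T(K))*(-54 + 77) = (-13 + 0)*(-54 + 77) = -13*23 = -299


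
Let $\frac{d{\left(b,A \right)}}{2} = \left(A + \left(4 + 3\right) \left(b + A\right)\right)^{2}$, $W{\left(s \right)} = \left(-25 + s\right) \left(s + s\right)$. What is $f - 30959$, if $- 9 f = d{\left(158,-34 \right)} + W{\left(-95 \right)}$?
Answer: $- \frac{564181}{3} \approx -1.8806 \cdot 10^{5}$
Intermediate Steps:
$W{\left(s \right)} = 2 s \left(-25 + s\right)$ ($W{\left(s \right)} = \left(-25 + s\right) 2 s = 2 s \left(-25 + s\right)$)
$d{\left(b,A \right)} = 2 \left(7 b + 8 A\right)^{2}$ ($d{\left(b,A \right)} = 2 \left(A + \left(4 + 3\right) \left(b + A\right)\right)^{2} = 2 \left(A + 7 \left(A + b\right)\right)^{2} = 2 \left(A + \left(7 A + 7 b\right)\right)^{2} = 2 \left(7 b + 8 A\right)^{2}$)
$f = - \frac{471304}{3}$ ($f = - \frac{2 \left(7 \cdot 158 + 8 \left(-34\right)\right)^{2} + 2 \left(-95\right) \left(-25 - 95\right)}{9} = - \frac{2 \left(1106 - 272\right)^{2} + 2 \left(-95\right) \left(-120\right)}{9} = - \frac{2 \cdot 834^{2} + 22800}{9} = - \frac{2 \cdot 695556 + 22800}{9} = - \frac{1391112 + 22800}{9} = \left(- \frac{1}{9}\right) 1413912 = - \frac{471304}{3} \approx -1.571 \cdot 10^{5}$)
$f - 30959 = - \frac{471304}{3} - 30959 = - \frac{564181}{3}$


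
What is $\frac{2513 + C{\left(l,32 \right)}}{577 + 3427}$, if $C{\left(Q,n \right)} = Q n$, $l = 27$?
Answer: $\frac{307}{364} \approx 0.84341$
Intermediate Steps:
$\frac{2513 + C{\left(l,32 \right)}}{577 + 3427} = \frac{2513 + 27 \cdot 32}{577 + 3427} = \frac{2513 + 864}{4004} = 3377 \cdot \frac{1}{4004} = \frac{307}{364}$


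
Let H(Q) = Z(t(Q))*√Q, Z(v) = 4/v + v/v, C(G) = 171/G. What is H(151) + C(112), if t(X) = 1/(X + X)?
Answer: 171/112 + 1209*√151 ≈ 14858.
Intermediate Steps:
t(X) = 1/(2*X)
Z(v) = 1 + 4/v (Z(v) = 4/v + 1 = 1 + 4/v)
H(Q) = 2*Q^(3/2)*(4 + 1/(2*Q)) (H(Q) = ((4 + 1/(2*Q))/((1/(2*Q))))*√Q = ((2*Q)*(4 + 1/(2*Q)))*√Q = (2*Q*(4 + 1/(2*Q)))*√Q = 2*Q^(3/2)*(4 + 1/(2*Q)))
H(151) + C(112) = √151*(1 + 8*151) + 171/112 = √151*(1 + 1208) + 171*(1/112) = √151*1209 + 171/112 = 1209*√151 + 171/112 = 171/112 + 1209*√151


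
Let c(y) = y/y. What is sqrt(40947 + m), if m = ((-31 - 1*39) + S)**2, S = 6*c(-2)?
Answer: sqrt(45043) ≈ 212.23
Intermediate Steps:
c(y) = 1
S = 6 (S = 6*1 = 6)
m = 4096 (m = ((-31 - 1*39) + 6)**2 = ((-31 - 39) + 6)**2 = (-70 + 6)**2 = (-64)**2 = 4096)
sqrt(40947 + m) = sqrt(40947 + 4096) = sqrt(45043)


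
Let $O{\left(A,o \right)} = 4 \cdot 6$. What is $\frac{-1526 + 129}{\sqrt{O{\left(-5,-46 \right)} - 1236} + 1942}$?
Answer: $- \frac{1356487}{1886288} + \frac{1397 i \sqrt{303}}{1886288} \approx -0.71913 + 0.012892 i$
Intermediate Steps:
$O{\left(A,o \right)} = 24$
$\frac{-1526 + 129}{\sqrt{O{\left(-5,-46 \right)} - 1236} + 1942} = \frac{-1526 + 129}{\sqrt{24 - 1236} + 1942} = - \frac{1397}{\sqrt{-1212} + 1942} = - \frac{1397}{2 i \sqrt{303} + 1942} = - \frac{1397}{1942 + 2 i \sqrt{303}}$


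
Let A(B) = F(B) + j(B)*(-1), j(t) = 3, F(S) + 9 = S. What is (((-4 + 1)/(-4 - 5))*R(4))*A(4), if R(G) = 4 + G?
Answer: -64/3 ≈ -21.333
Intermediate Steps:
F(S) = -9 + S
A(B) = -12 + B (A(B) = (-9 + B) + 3*(-1) = (-9 + B) - 3 = -12 + B)
(((-4 + 1)/(-4 - 5))*R(4))*A(4) = (((-4 + 1)/(-4 - 5))*(4 + 4))*(-12 + 4) = (-3/(-9)*8)*(-8) = (-3*(-⅑)*8)*(-8) = ((⅓)*8)*(-8) = (8/3)*(-8) = -64/3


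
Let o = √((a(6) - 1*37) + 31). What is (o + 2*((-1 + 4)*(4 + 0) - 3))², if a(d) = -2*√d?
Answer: (18 + I*√2*√(3 + √6))² ≈ 313.1 + 118.85*I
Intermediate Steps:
o = √(-6 - 2*√6) (o = √((-2*√6 - 1*37) + 31) = √((-2*√6 - 37) + 31) = √((-37 - 2*√6) + 31) = √(-6 - 2*√6) ≈ 3.3014*I)
(o + 2*((-1 + 4)*(4 + 0) - 3))² = (√(-6 - 2*√6) + 2*((-1 + 4)*(4 + 0) - 3))² = (√(-6 - 2*√6) + 2*(3*4 - 3))² = (√(-6 - 2*√6) + 2*(12 - 3))² = (√(-6 - 2*√6) + 2*9)² = (√(-6 - 2*√6) + 18)² = (18 + √(-6 - 2*√6))²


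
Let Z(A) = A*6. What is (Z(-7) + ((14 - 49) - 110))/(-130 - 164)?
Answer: 187/294 ≈ 0.63605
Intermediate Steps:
Z(A) = 6*A
(Z(-7) + ((14 - 49) - 110))/(-130 - 164) = (6*(-7) + ((14 - 49) - 110))/(-130 - 164) = (-42 + (-35 - 110))/(-294) = -(-42 - 145)/294 = -1/294*(-187) = 187/294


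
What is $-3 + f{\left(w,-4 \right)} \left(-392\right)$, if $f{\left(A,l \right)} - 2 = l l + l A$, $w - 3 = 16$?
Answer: $22733$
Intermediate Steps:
$w = 19$ ($w = 3 + 16 = 19$)
$f{\left(A,l \right)} = 2 + l^{2} + A l$ ($f{\left(A,l \right)} = 2 + \left(l l + l A\right) = 2 + \left(l^{2} + A l\right) = 2 + l^{2} + A l$)
$-3 + f{\left(w,-4 \right)} \left(-392\right) = -3 + \left(2 + \left(-4\right)^{2} + 19 \left(-4\right)\right) \left(-392\right) = -3 + \left(2 + 16 - 76\right) \left(-392\right) = -3 - -22736 = -3 + 22736 = 22733$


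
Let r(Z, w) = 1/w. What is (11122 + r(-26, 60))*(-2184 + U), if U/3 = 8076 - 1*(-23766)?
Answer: 10381512797/10 ≈ 1.0382e+9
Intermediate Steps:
U = 95526 (U = 3*(8076 - 1*(-23766)) = 3*(8076 + 23766) = 3*31842 = 95526)
(11122 + r(-26, 60))*(-2184 + U) = (11122 + 1/60)*(-2184 + 95526) = (11122 + 1/60)*93342 = (667321/60)*93342 = 10381512797/10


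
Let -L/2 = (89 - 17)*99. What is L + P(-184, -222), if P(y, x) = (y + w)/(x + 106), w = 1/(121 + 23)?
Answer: -238105729/16704 ≈ -14254.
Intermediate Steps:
L = -14256 (L = -2*(89 - 17)*99 = -144*99 = -2*7128 = -14256)
w = 1/144 ≈ 0.0069444
P(y, x) = (1/144 + y)/(106 + x) (P(y, x) = (y + 1/144)/(x + 106) = (1/144 + y)/(106 + x))
L + P(-184, -222) = -14256 + (1/144 - 184)/(106 - 222) = -14256 - 26495/144/(-116) = -14256 - 1/116*(-26495/144) = -14256 + 26495/16704 = -238105729/16704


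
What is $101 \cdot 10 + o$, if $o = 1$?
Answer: $1011$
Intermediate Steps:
$101 \cdot 10 + o = 101 \cdot 10 + 1 = 1010 + 1 = 1011$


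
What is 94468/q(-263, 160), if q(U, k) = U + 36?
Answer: -94468/227 ≈ -416.16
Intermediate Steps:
q(U, k) = 36 + U
94468/q(-263, 160) = 94468/(36 - 263) = 94468/(-227) = 94468*(-1/227) = -94468/227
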